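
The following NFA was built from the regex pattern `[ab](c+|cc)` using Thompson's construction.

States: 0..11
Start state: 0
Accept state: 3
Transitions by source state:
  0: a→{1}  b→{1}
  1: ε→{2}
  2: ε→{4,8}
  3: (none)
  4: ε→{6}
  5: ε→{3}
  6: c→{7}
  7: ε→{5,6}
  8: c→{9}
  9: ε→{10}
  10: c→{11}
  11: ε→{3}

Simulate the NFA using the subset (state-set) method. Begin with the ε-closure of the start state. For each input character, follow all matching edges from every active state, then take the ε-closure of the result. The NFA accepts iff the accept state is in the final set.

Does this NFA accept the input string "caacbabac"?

initial (ε-close {0}): {0}
'c' @ 1: {}  — state set empty
rest 'aacbabac' ignored (set empty)
end set {} — state 3 not in

Answer: REJECT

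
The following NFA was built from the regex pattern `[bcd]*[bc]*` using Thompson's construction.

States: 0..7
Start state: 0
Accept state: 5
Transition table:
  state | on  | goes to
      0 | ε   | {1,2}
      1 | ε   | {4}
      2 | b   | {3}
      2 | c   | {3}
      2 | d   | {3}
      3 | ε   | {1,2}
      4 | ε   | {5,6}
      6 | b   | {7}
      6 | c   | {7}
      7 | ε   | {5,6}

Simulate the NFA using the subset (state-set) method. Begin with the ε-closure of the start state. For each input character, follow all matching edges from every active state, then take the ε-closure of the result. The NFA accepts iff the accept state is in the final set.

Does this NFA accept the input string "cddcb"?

Answer: ACCEPT

Derivation:
initial (ε-close {0}): {0,1,2,4,5,6}
'c' @ 1: {1,2,3,4,5,6,7}  (accept∈set)
'd' @ 2: {1,2,3,4,5,6}  (accept∈set)
'd' @ 3: {1,2,3,4,5,6}  (accept∈set)
'c' @ 4: {1,2,3,4,5,6,7}  (accept∈set)
'b' @ 5: {1,2,3,4,5,6,7}  (accept∈set)
final: {1,2,3,4,5,6,7}; accept 5 in set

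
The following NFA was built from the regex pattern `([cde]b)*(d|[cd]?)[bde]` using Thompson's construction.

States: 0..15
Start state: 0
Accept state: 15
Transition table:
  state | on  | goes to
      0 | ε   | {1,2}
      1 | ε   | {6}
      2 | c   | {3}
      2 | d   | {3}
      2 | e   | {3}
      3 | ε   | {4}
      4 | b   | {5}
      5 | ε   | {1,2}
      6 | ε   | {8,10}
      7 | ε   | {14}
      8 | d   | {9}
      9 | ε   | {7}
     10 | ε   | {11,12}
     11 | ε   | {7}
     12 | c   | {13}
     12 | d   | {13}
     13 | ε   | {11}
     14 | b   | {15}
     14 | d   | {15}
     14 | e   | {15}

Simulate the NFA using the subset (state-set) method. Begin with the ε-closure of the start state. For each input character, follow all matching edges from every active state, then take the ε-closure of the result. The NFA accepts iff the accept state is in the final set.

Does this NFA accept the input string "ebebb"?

initial (ε-close {0}): {0,1,2,6,7,8,10,11,12,14}
'e' @ 1: {3,4,15}  [accepting]
'b' @ 2: {1,2,5,6,7,8,10,11,12,14}
'e' @ 3: {3,4,15}  [accepting]
'b' @ 4: {1,2,5,6,7,8,10,11,12,14}
'b' @ 5: {15}  [accepting]
after full input: {15}  (accept=15 in)

Answer: ACCEPT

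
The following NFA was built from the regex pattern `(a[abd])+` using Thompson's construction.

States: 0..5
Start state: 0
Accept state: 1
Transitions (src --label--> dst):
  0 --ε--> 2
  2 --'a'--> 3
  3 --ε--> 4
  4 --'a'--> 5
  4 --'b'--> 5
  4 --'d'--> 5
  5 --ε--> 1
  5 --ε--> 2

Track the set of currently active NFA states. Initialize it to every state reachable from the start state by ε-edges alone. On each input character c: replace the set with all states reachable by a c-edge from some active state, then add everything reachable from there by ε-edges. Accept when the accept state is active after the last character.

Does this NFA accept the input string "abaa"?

start: ε-closure({0}) = {0,2}
'a' @ 1: {3,4}
'b' @ 2: {1,2,5}  [accepting]
'a' @ 3: {3,4}
'a' @ 4: {1,2,5}  [accepting]
final: {1,2,5}; accept 1 in set

Answer: ACCEPT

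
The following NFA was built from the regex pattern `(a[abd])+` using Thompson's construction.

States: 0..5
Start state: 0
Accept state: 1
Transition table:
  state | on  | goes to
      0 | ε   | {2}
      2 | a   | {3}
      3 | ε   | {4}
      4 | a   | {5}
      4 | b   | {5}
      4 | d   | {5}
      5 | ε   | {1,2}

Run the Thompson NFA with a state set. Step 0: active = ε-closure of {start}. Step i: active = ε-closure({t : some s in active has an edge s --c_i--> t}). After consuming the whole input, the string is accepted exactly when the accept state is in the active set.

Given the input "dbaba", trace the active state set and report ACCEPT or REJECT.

Answer: REJECT

Trace:
initial (ε-close {0}): {0,2}
'd' @ 1: {}  — no active states
rest 'baba' ignored (set empty)
final: {}; accept 1 not in set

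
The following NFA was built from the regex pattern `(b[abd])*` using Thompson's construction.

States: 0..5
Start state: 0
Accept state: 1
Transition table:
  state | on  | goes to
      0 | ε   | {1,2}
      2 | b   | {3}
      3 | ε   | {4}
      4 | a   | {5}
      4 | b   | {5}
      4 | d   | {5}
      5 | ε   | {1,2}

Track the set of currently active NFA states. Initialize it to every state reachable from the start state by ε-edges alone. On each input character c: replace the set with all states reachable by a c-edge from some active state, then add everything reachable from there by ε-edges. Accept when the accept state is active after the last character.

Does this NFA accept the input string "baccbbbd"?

start: ε-closure({0}) = {0,1,2}
'b' @ 1: {3,4}
'a' @ 2: {1,2,5}  ✓accept
'c' @ 3: {}  — state set empty
rest 'cbbbd' ignored (set empty)
end set {} — state 1 not in

Answer: REJECT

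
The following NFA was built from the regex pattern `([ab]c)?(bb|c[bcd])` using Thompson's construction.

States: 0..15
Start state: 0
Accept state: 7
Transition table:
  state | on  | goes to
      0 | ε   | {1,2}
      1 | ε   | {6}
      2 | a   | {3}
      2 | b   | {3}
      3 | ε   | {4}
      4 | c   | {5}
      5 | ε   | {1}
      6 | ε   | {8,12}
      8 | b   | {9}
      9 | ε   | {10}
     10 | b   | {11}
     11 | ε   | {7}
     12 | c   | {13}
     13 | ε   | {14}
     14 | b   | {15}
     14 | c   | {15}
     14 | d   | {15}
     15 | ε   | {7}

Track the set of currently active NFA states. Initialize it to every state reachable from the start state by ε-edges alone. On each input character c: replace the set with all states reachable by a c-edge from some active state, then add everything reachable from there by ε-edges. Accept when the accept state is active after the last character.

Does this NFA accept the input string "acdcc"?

Answer: REJECT

Derivation:
S₀ = ε-closure({0}) = {0,1,2,6,8,12}
'a' @ 1: {3,4}
'c' @ 2: {1,5,6,8,12}
'd' @ 3: {}  — dead — no transitions
rest 'cc' ignored (set empty)
end set {} — state 7 not in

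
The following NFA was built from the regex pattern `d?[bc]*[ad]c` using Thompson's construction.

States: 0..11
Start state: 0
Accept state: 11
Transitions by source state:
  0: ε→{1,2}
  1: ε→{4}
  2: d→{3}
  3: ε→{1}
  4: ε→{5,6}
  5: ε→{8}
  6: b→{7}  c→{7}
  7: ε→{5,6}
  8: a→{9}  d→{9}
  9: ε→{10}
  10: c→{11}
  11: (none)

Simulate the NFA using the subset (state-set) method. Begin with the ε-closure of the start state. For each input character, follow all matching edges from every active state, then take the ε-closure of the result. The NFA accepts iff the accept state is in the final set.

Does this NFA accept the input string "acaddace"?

start: ε-closure({0}) = {0,1,2,4,5,6,8}
'a' @ 1: {9,10}
'c' @ 2: {11}  [accepting]
'a' @ 3: {}  — dead — no transitions
rest 'ddace' ignored (set empty)
after full input: {}  (accept=11 not in)

Answer: REJECT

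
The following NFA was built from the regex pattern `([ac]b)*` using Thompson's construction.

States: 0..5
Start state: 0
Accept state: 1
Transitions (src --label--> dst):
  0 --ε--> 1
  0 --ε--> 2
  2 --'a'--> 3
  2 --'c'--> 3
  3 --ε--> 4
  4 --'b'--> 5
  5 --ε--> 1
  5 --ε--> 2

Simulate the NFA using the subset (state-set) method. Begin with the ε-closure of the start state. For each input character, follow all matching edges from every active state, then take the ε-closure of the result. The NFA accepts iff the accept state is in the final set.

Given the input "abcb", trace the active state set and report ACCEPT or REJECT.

start: ε-closure({0}) = {0,1,2}
'a' @ 1: {3,4}
'b' @ 2: {1,2,5}  (accept∈set)
'c' @ 3: {3,4}
'b' @ 4: {1,2,5}  (accept∈set)
end set {1,2,5} — state 1 in

Answer: ACCEPT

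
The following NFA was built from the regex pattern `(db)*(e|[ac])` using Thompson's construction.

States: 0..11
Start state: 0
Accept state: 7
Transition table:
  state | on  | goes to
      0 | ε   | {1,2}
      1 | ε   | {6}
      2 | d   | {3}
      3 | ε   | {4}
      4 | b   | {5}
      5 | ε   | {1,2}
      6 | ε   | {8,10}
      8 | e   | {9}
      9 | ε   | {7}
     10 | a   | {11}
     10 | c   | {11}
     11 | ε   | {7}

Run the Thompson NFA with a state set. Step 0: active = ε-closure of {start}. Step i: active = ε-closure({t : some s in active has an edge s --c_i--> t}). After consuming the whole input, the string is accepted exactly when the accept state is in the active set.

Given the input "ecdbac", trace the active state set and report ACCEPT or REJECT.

S₀ = ε-closure({0}) = {0,1,2,6,8,10}
'e' @ 1: {7,9}  [accepting]
'c' @ 2: {}  — dead — no transitions
rest 'dbac' ignored (set empty)
after full input: {}  (accept=7 not in)

Answer: REJECT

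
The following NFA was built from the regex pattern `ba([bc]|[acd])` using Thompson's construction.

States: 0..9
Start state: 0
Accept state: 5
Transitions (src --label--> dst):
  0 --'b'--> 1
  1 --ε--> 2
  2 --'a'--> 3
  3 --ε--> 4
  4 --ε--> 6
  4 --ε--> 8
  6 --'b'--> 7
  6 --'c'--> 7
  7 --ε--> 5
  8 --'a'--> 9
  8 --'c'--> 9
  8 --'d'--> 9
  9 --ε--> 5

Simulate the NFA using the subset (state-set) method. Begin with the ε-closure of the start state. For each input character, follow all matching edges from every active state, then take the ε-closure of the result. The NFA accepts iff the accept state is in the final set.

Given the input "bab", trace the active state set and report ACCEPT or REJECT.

Answer: ACCEPT

Trace:
start: ε-closure({0}) = {0}
'b' @ 1: {1,2}
'a' @ 2: {3,4,6,8}
'b' @ 3: {5,7}  ✓accept
after full input: {5,7}  (accept=5 in)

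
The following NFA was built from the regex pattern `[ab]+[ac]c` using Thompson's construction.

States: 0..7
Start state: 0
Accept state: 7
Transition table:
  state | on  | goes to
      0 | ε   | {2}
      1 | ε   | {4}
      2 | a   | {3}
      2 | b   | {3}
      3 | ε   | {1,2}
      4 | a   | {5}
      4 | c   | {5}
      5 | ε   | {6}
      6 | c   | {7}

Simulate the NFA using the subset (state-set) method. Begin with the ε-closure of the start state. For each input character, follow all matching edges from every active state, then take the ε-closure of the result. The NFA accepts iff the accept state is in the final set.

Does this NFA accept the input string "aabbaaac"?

S₀ = ε-closure({0}) = {0,2}
'a' @ 1: {1,2,3,4}
'a' @ 2: {1,2,3,4,5,6}
'b' @ 3: {1,2,3,4}
'b' @ 4: {1,2,3,4}
'a' @ 5: {1,2,3,4,5,6}
'a' @ 6: {1,2,3,4,5,6}
'a' @ 7: {1,2,3,4,5,6}
'c' @ 8: {5,6,7}  ✓accept
after full input: {5,6,7}  (accept=7 in)

Answer: ACCEPT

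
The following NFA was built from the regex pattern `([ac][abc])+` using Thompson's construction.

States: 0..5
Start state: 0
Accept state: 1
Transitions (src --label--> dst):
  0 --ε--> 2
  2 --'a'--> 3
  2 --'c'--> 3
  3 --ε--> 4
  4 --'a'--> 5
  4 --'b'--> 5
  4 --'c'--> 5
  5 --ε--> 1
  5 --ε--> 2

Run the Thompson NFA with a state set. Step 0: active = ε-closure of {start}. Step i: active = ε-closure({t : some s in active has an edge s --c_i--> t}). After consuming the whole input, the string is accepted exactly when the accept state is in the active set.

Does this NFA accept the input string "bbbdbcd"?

start: ε-closure({0}) = {0,2}
'b' @ 1: {}  — dead — no transitions
rest 'bbdbcd' ignored (set empty)
final: {}; accept 1 not in set

Answer: REJECT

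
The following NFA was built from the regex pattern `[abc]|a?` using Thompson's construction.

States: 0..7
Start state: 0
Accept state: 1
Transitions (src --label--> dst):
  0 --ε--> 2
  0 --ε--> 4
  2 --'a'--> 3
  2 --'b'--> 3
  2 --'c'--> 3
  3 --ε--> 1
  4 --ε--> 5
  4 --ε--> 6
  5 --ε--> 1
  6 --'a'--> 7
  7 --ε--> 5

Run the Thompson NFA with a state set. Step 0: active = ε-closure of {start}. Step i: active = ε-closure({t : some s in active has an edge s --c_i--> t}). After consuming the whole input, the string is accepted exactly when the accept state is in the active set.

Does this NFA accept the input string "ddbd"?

Answer: REJECT

Trace:
initial (ε-close {0}): {0,1,2,4,5,6}
'd' @ 1: {}  — dead — no transitions
rest 'dbd' ignored (set empty)
after full input: {}  (accept=1 not in)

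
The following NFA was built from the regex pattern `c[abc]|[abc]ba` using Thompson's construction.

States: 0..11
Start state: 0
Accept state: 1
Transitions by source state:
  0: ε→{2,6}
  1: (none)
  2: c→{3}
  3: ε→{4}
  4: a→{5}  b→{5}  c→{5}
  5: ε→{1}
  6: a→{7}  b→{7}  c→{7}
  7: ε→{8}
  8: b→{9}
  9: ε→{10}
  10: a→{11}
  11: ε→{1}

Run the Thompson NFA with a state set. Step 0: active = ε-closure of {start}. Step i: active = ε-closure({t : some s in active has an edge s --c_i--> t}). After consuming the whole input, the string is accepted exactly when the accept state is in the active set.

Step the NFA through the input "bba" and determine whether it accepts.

S₀ = ε-closure({0}) = {0,2,6}
'b' @ 1: {7,8}
'b' @ 2: {9,10}
'a' @ 3: {1,11}  ✓accept
end set {1,11} — state 1 in

Answer: ACCEPT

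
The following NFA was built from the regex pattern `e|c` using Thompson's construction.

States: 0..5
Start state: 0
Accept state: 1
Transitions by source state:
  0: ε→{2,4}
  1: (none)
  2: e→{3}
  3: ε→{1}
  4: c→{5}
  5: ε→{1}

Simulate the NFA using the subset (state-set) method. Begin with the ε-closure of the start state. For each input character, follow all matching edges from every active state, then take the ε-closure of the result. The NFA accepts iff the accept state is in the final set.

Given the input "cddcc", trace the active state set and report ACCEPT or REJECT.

initial (ε-close {0}): {0,2,4}
'c' @ 1: {1,5}  [accepting]
'd' @ 2: {}  — no active states
rest 'dcc' ignored (set empty)
end set {} — state 1 not in

Answer: REJECT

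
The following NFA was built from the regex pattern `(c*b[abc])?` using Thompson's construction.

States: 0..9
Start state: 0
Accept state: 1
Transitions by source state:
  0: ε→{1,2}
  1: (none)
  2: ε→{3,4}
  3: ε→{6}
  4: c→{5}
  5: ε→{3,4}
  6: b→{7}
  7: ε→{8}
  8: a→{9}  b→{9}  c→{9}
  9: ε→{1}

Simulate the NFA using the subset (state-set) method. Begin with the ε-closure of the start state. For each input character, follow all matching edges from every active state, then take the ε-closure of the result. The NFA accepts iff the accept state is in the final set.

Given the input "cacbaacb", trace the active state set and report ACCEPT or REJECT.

Answer: REJECT

Trace:
start: ε-closure({0}) = {0,1,2,3,4,6}
'c' @ 1: {3,4,5,6}
'a' @ 2: {}  — no active states
rest 'cbaacb' ignored (set empty)
final: {}; accept 1 not in set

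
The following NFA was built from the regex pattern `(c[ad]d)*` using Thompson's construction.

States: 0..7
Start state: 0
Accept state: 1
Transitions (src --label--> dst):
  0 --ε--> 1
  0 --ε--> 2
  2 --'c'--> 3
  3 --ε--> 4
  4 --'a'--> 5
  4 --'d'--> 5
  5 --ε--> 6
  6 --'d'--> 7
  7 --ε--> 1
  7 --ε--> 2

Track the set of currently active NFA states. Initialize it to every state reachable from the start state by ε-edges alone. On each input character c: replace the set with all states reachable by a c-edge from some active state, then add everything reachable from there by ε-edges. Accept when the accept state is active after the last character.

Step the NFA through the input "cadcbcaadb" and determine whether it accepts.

initial (ε-close {0}): {0,1,2}
'c' @ 1: {3,4}
'a' @ 2: {5,6}
'd' @ 3: {1,2,7}  [accepting]
'c' @ 4: {3,4}
'b' @ 5: {}  — no active states
rest 'caadb' ignored (set empty)
after full input: {}  (accept=1 not in)

Answer: REJECT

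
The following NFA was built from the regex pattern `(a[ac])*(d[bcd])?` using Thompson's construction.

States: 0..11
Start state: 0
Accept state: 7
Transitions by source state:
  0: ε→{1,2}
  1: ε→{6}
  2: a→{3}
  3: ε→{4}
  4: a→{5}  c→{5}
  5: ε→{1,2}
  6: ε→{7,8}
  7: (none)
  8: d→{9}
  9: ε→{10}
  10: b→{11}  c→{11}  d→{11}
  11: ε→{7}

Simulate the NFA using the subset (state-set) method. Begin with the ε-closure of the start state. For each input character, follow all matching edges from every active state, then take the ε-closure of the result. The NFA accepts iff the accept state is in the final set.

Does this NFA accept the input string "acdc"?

Answer: ACCEPT

Derivation:
S₀ = ε-closure({0}) = {0,1,2,6,7,8}
'a' @ 1: {3,4}
'c' @ 2: {1,2,5,6,7,8}  [accepting]
'd' @ 3: {9,10}
'c' @ 4: {7,11}  [accepting]
end set {7,11} — state 7 in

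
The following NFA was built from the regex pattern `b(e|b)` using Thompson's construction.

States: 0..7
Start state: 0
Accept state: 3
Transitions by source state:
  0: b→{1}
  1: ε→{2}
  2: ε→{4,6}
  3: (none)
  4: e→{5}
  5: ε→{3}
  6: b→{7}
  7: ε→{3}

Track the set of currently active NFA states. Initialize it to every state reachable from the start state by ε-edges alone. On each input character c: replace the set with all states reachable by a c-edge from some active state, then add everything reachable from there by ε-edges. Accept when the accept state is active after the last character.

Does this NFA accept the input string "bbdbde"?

S₀ = ε-closure({0}) = {0}
'b' @ 1: {1,2,4,6}
'b' @ 2: {3,7}  [accepting]
'd' @ 3: {}  — state set empty
rest 'bde' ignored (set empty)
final: {}; accept 3 not in set

Answer: REJECT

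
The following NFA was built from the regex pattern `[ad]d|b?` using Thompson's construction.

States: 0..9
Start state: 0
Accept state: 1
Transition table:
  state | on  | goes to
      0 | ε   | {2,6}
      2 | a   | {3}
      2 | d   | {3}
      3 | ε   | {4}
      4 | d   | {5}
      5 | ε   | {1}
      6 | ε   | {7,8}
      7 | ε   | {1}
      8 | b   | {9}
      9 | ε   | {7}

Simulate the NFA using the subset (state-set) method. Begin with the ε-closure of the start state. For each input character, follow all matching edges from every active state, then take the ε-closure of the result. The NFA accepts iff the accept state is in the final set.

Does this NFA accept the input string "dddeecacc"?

S₀ = ε-closure({0}) = {0,1,2,6,7,8}
'd' @ 1: {3,4}
'd' @ 2: {1,5}  (accept∈set)
'd' @ 3: {}  — state set empty
rest 'eecacc' ignored (set empty)
final: {}; accept 1 not in set

Answer: REJECT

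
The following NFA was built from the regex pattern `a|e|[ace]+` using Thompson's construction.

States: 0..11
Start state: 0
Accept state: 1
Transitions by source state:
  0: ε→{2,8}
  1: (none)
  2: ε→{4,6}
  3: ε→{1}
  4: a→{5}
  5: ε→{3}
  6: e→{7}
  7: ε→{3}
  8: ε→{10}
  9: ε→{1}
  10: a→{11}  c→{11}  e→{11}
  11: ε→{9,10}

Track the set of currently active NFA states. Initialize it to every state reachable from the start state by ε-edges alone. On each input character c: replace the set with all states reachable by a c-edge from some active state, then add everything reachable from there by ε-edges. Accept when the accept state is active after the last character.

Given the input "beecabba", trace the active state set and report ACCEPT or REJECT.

start: ε-closure({0}) = {0,2,4,6,8,10}
'b' @ 1: {}  — dead — no transitions
rest 'eecabba' ignored (set empty)
end set {} — state 1 not in

Answer: REJECT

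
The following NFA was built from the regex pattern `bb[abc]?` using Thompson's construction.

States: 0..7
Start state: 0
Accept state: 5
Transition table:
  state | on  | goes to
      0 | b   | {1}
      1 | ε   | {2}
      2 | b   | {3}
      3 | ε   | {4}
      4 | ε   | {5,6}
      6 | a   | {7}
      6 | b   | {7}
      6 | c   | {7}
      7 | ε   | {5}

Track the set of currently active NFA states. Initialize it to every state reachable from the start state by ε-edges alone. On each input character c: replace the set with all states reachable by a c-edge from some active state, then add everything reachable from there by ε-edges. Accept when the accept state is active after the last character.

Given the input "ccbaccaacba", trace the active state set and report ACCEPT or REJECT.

Answer: REJECT

Trace:
S₀ = ε-closure({0}) = {0}
'c' @ 1: {}  — no active states
rest 'cbaccaacba' ignored (set empty)
final: {}; accept 5 not in set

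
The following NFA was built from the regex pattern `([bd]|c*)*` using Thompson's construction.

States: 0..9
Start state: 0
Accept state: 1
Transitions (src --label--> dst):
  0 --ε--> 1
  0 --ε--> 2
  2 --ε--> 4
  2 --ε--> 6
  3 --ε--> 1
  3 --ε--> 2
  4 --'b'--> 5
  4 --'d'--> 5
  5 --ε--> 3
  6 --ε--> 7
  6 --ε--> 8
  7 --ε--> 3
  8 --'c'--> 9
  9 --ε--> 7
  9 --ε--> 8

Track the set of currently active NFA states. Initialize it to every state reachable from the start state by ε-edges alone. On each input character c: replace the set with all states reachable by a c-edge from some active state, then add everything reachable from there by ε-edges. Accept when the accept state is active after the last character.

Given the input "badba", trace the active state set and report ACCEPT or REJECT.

Answer: REJECT

Derivation:
S₀ = ε-closure({0}) = {0,1,2,3,4,6,7,8}
'b' @ 1: {1,2,3,4,5,6,7,8}  ✓accept
'a' @ 2: {}  — dead — no transitions
rest 'dba' ignored (set empty)
after full input: {}  (accept=1 not in)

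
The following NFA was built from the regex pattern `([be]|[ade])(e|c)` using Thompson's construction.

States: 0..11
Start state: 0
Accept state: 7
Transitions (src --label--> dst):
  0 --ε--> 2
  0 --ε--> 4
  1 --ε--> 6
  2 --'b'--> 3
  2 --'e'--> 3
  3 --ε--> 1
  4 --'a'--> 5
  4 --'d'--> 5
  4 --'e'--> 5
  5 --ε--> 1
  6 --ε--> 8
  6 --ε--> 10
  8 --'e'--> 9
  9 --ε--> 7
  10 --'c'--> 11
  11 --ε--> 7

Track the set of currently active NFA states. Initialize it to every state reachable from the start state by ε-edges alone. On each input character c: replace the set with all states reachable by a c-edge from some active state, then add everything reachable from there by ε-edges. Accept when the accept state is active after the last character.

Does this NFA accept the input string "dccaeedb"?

Answer: REJECT

Derivation:
start: ε-closure({0}) = {0,2,4}
'd' @ 1: {1,5,6,8,10}
'c' @ 2: {7,11}  ✓accept
'c' @ 3: {}  — dead — no transitions
rest 'aeedb' ignored (set empty)
final: {}; accept 7 not in set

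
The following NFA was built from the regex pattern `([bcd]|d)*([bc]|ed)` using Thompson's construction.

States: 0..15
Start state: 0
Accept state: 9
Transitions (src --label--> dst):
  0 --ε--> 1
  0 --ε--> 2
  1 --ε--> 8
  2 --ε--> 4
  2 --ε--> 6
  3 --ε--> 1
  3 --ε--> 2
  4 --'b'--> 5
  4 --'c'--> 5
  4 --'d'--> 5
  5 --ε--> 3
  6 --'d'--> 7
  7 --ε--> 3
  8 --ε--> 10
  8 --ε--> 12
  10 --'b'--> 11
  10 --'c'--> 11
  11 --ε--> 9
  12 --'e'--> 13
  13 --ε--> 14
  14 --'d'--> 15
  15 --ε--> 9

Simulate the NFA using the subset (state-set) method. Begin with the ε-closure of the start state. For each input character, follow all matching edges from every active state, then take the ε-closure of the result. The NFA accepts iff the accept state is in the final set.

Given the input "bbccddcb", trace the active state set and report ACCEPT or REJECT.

Answer: ACCEPT

Steps:
start: ε-closure({0}) = {0,1,2,4,6,8,10,12}
'b' @ 1: {1,2,3,4,5,6,8,9,10,11,12}  ✓accept
'b' @ 2: {1,2,3,4,5,6,8,9,10,11,12}  ✓accept
'c' @ 3: {1,2,3,4,5,6,8,9,10,11,12}  ✓accept
'c' @ 4: {1,2,3,4,5,6,8,9,10,11,12}  ✓accept
'd' @ 5: {1,2,3,4,5,6,7,8,10,12}
'd' @ 6: {1,2,3,4,5,6,7,8,10,12}
'c' @ 7: {1,2,3,4,5,6,8,9,10,11,12}  ✓accept
'b' @ 8: {1,2,3,4,5,6,8,9,10,11,12}  ✓accept
after full input: {1,2,3,4,5,6,8,9,10,11,12}  (accept=9 in)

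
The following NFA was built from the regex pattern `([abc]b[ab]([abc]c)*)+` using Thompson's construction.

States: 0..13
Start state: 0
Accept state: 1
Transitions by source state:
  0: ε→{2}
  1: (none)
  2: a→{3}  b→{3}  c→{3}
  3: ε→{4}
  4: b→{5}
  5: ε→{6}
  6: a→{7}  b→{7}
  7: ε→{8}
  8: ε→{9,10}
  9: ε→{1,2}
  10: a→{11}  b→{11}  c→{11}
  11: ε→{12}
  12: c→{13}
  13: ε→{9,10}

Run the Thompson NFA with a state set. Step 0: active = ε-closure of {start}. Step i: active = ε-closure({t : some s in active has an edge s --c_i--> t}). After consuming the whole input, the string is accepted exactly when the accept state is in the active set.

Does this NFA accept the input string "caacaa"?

S₀ = ε-closure({0}) = {0,2}
'c' @ 1: {3,4}
'a' @ 2: {}  — no active states
rest 'acaa' ignored (set empty)
final: {}; accept 1 not in set

Answer: REJECT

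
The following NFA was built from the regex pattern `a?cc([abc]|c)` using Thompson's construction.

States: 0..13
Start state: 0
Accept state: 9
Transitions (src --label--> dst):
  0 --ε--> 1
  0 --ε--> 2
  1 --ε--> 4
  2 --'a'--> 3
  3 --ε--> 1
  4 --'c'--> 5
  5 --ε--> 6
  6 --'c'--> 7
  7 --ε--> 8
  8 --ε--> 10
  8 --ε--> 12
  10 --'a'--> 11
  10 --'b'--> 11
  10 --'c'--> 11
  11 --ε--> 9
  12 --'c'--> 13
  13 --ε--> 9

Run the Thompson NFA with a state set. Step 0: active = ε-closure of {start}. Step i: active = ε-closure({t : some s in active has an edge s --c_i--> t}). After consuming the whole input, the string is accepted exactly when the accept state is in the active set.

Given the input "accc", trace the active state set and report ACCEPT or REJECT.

Answer: ACCEPT

Derivation:
S₀ = ε-closure({0}) = {0,1,2,4}
'a' @ 1: {1,3,4}
'c' @ 2: {5,6}
'c' @ 3: {7,8,10,12}
'c' @ 4: {9,11,13}  ✓accept
after full input: {9,11,13}  (accept=9 in)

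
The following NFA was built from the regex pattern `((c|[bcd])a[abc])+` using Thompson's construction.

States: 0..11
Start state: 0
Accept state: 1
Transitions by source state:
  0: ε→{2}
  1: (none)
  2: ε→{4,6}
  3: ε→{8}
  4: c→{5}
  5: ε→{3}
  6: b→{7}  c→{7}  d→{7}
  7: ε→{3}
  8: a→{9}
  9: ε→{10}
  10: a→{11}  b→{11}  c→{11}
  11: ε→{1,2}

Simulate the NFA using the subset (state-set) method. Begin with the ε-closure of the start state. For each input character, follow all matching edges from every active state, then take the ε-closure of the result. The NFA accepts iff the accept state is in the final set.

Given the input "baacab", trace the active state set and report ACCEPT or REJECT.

S₀ = ε-closure({0}) = {0,2,4,6}
'b' @ 1: {3,7,8}
'a' @ 2: {9,10}
'a' @ 3: {1,2,4,6,11}  ✓accept
'c' @ 4: {3,5,7,8}
'a' @ 5: {9,10}
'b' @ 6: {1,2,4,6,11}  ✓accept
final: {1,2,4,6,11}; accept 1 in set

Answer: ACCEPT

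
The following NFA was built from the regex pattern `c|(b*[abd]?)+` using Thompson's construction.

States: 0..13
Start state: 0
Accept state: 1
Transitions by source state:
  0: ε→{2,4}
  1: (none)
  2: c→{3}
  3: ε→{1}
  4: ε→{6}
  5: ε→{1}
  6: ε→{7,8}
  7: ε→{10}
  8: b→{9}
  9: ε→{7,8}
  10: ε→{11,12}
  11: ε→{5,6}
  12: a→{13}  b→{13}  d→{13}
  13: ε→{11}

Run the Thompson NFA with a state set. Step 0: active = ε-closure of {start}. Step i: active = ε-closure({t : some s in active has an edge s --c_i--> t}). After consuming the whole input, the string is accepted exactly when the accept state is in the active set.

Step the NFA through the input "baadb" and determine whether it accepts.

start: ε-closure({0}) = {0,1,2,4,5,6,7,8,10,11,12}
'b' @ 1: {1,5,6,7,8,9,10,11,12,13}  ✓accept
'a' @ 2: {1,5,6,7,8,10,11,12,13}  ✓accept
'a' @ 3: {1,5,6,7,8,10,11,12,13}  ✓accept
'd' @ 4: {1,5,6,7,8,10,11,12,13}  ✓accept
'b' @ 5: {1,5,6,7,8,9,10,11,12,13}  ✓accept
end set {1,5,6,7,8,9,10,11,12,13} — state 1 in

Answer: ACCEPT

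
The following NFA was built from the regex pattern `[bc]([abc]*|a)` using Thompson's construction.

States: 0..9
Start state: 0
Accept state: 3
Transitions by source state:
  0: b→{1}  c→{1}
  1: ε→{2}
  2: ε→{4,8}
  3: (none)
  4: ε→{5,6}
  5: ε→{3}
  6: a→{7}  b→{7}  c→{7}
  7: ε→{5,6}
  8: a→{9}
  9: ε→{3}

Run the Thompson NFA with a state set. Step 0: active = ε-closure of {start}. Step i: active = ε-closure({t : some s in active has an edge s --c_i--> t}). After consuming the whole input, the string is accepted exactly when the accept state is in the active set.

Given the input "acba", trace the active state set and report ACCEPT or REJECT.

Answer: REJECT

Trace:
initial (ε-close {0}): {0}
'a' @ 1: {}  — dead — no transitions
rest 'cba' ignored (set empty)
end set {} — state 3 not in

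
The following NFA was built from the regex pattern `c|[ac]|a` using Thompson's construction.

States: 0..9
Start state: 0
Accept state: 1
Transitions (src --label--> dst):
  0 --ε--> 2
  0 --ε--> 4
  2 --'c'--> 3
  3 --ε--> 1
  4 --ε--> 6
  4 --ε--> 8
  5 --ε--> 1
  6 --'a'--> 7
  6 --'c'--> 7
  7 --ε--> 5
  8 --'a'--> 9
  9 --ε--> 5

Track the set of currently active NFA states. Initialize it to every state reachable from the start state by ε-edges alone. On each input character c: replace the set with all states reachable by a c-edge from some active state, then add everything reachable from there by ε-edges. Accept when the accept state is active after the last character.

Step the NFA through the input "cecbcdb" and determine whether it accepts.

Answer: REJECT

Trace:
start: ε-closure({0}) = {0,2,4,6,8}
'c' @ 1: {1,3,5,7}  (accept∈set)
'e' @ 2: {}  — dead — no transitions
rest 'cbcdb' ignored (set empty)
end set {} — state 1 not in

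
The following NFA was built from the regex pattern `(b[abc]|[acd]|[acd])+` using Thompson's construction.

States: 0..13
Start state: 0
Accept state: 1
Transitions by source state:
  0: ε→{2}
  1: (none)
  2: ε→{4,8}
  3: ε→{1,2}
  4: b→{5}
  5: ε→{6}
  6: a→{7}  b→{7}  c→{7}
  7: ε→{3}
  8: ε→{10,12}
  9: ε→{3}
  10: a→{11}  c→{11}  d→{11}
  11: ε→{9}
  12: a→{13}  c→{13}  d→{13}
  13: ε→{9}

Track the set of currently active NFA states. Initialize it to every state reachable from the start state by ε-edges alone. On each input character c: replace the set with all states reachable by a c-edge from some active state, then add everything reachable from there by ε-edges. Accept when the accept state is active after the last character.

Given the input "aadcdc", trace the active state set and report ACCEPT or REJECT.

Answer: ACCEPT

Derivation:
initial (ε-close {0}): {0,2,4,8,10,12}
'a' @ 1: {1,2,3,4,8,9,10,11,12,13}  (accept∈set)
'a' @ 2: {1,2,3,4,8,9,10,11,12,13}  (accept∈set)
'd' @ 3: {1,2,3,4,8,9,10,11,12,13}  (accept∈set)
'c' @ 4: {1,2,3,4,8,9,10,11,12,13}  (accept∈set)
'd' @ 5: {1,2,3,4,8,9,10,11,12,13}  (accept∈set)
'c' @ 6: {1,2,3,4,8,9,10,11,12,13}  (accept∈set)
end set {1,2,3,4,8,9,10,11,12,13} — state 1 in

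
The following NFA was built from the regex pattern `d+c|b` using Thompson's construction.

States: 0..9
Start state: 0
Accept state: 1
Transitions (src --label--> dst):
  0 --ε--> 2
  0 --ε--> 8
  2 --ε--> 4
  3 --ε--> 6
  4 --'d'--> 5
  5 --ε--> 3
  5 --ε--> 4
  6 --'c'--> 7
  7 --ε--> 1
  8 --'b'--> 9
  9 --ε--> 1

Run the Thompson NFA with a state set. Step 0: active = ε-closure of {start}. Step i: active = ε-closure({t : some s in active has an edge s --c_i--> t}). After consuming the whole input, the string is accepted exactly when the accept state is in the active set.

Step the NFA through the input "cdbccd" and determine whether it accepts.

Answer: REJECT

Steps:
initial (ε-close {0}): {0,2,4,8}
'c' @ 1: {}  — no active states
rest 'dbccd' ignored (set empty)
final: {}; accept 1 not in set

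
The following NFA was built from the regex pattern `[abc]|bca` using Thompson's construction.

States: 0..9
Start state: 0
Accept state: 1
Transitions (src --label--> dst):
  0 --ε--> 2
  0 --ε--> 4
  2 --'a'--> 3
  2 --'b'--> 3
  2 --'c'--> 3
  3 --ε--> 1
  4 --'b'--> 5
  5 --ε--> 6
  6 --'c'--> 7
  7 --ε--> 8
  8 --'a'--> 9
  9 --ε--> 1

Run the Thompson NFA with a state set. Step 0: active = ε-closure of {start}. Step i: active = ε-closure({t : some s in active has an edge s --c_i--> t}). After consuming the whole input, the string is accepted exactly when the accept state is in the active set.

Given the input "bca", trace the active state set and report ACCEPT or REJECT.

Answer: ACCEPT

Trace:
initial (ε-close {0}): {0,2,4}
'b' @ 1: {1,3,5,6}  [accepting]
'c' @ 2: {7,8}
'a' @ 3: {1,9}  [accepting]
final: {1,9}; accept 1 in set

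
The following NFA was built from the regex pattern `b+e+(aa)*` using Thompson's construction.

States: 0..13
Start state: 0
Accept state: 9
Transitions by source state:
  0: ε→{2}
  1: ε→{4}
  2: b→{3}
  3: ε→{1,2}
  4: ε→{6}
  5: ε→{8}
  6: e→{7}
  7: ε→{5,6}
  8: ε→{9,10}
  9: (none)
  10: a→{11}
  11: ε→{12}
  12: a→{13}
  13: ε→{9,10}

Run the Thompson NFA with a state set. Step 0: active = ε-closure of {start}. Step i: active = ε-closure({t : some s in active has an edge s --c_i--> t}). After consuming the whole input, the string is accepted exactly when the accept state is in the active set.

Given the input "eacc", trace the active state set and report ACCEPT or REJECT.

Answer: REJECT

Trace:
S₀ = ε-closure({0}) = {0,2}
'e' @ 1: {}  — no active states
rest 'acc' ignored (set empty)
end set {} — state 9 not in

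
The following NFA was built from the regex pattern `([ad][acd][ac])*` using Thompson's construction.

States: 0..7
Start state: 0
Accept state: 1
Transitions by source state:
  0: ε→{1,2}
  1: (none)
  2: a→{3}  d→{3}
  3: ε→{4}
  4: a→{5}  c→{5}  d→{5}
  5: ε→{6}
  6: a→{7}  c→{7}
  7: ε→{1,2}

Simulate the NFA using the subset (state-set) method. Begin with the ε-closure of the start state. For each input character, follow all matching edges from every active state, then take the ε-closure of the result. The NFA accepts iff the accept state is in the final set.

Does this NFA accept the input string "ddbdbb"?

start: ε-closure({0}) = {0,1,2}
'd' @ 1: {3,4}
'd' @ 2: {5,6}
'b' @ 3: {}  — dead — no transitions
rest 'dbb' ignored (set empty)
final: {}; accept 1 not in set

Answer: REJECT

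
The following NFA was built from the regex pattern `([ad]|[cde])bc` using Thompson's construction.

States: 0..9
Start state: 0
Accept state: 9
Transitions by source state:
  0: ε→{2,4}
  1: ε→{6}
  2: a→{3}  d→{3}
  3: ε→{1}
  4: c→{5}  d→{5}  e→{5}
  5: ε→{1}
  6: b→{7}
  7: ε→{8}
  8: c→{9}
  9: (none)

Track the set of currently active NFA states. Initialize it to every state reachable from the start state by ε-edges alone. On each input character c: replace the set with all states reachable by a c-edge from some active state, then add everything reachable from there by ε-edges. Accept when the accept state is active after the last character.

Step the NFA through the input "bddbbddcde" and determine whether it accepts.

Answer: REJECT

Trace:
start: ε-closure({0}) = {0,2,4}
'b' @ 1: {}  — state set empty
rest 'ddbbddcde' ignored (set empty)
final: {}; accept 9 not in set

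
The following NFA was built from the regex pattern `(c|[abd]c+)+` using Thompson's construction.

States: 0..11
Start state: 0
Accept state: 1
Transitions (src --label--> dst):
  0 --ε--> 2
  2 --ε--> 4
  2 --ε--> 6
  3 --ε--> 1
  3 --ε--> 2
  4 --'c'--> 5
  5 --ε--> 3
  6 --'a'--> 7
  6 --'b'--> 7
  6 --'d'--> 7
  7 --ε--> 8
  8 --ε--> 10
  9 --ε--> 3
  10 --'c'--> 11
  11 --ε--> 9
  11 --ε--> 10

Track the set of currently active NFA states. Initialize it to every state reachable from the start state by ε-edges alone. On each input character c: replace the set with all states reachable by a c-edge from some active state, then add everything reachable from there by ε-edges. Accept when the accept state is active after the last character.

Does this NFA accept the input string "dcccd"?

Answer: REJECT

Derivation:
S₀ = ε-closure({0}) = {0,2,4,6}
'd' @ 1: {7,8,10}
'c' @ 2: {1,2,3,4,6,9,10,11}  (accept∈set)
'c' @ 3: {1,2,3,4,5,6,9,10,11}  (accept∈set)
'c' @ 4: {1,2,3,4,5,6,9,10,11}  (accept∈set)
'd' @ 5: {7,8,10}
final: {7,8,10}; accept 1 not in set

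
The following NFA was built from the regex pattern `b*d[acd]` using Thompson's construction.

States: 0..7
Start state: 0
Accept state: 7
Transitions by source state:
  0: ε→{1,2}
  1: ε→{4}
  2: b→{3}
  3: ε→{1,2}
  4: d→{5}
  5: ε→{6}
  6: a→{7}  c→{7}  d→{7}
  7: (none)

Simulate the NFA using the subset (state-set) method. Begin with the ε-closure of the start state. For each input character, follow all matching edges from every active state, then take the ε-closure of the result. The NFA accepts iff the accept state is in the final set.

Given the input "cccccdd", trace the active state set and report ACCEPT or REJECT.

initial (ε-close {0}): {0,1,2,4}
'c' @ 1: {}  — dead — no transitions
rest 'ccccdd' ignored (set empty)
after full input: {}  (accept=7 not in)

Answer: REJECT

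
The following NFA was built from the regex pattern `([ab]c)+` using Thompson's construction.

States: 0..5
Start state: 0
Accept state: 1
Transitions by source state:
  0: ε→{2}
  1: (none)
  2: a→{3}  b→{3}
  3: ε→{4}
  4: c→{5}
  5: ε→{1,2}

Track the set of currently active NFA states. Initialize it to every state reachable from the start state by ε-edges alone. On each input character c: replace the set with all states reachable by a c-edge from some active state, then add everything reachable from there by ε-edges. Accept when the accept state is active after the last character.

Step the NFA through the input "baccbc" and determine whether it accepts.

Answer: REJECT

Trace:
initial (ε-close {0}): {0,2}
'b' @ 1: {3,4}
'a' @ 2: {}  — state set empty
rest 'ccbc' ignored (set empty)
end set {} — state 1 not in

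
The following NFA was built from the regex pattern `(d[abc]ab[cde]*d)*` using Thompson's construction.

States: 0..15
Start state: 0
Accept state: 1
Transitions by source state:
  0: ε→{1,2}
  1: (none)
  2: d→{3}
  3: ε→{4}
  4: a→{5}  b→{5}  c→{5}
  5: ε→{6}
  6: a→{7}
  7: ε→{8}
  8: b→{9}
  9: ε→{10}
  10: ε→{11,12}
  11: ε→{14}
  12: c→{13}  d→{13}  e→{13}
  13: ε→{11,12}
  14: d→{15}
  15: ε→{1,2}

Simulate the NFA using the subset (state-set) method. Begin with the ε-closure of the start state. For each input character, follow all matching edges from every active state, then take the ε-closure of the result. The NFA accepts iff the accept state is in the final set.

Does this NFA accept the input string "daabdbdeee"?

start: ε-closure({0}) = {0,1,2}
'd' @ 1: {3,4}
'a' @ 2: {5,6}
'a' @ 3: {7,8}
'b' @ 4: {9,10,11,12,14}
'd' @ 5: {1,2,11,12,13,14,15}  [accepting]
'b' @ 6: {}  — dead — no transitions
rest 'deee' ignored (set empty)
after full input: {}  (accept=1 not in)

Answer: REJECT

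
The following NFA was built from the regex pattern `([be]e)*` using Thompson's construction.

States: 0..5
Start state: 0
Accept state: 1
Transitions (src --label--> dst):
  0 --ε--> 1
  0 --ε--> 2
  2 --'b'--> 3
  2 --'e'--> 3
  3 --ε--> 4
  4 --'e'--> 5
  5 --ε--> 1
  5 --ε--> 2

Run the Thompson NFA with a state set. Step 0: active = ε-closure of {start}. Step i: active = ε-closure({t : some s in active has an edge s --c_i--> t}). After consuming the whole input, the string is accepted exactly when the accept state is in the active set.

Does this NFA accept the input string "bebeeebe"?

Answer: ACCEPT

Steps:
start: ε-closure({0}) = {0,1,2}
'b' @ 1: {3,4}
'e' @ 2: {1,2,5}  ✓accept
'b' @ 3: {3,4}
'e' @ 4: {1,2,5}  ✓accept
'e' @ 5: {3,4}
'e' @ 6: {1,2,5}  ✓accept
'b' @ 7: {3,4}
'e' @ 8: {1,2,5}  ✓accept
after full input: {1,2,5}  (accept=1 in)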